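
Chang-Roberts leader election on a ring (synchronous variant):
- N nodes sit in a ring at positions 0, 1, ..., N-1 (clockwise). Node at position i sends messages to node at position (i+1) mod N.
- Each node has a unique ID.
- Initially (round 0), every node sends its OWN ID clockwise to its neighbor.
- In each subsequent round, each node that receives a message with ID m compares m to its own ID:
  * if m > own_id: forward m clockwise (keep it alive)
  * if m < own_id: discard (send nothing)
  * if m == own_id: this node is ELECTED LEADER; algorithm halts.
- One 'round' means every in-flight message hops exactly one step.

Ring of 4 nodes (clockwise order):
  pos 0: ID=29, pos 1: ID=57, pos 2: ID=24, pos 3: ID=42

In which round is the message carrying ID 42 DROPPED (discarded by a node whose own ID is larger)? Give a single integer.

Answer: 2

Derivation:
Round 1: pos1(id57) recv 29: drop; pos2(id24) recv 57: fwd; pos3(id42) recv 24: drop; pos0(id29) recv 42: fwd
Round 2: pos3(id42) recv 57: fwd; pos1(id57) recv 42: drop
Round 3: pos0(id29) recv 57: fwd
Round 4: pos1(id57) recv 57: ELECTED
Message ID 42 originates at pos 3; dropped at pos 1 in round 2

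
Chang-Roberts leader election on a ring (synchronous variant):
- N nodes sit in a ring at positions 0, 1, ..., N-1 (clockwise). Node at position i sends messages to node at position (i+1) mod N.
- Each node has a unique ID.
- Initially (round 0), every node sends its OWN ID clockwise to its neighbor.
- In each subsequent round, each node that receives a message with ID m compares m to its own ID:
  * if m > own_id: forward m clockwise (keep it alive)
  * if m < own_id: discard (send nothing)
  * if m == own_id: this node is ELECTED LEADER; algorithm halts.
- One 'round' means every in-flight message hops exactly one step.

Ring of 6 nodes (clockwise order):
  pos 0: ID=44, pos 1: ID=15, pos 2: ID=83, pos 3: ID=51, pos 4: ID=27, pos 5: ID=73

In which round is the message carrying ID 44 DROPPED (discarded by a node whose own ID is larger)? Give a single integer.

Answer: 2

Derivation:
Round 1: pos1(id15) recv 44: fwd; pos2(id83) recv 15: drop; pos3(id51) recv 83: fwd; pos4(id27) recv 51: fwd; pos5(id73) recv 27: drop; pos0(id44) recv 73: fwd
Round 2: pos2(id83) recv 44: drop; pos4(id27) recv 83: fwd; pos5(id73) recv 51: drop; pos1(id15) recv 73: fwd
Round 3: pos5(id73) recv 83: fwd; pos2(id83) recv 73: drop
Round 4: pos0(id44) recv 83: fwd
Round 5: pos1(id15) recv 83: fwd
Round 6: pos2(id83) recv 83: ELECTED
Message ID 44 originates at pos 0; dropped at pos 2 in round 2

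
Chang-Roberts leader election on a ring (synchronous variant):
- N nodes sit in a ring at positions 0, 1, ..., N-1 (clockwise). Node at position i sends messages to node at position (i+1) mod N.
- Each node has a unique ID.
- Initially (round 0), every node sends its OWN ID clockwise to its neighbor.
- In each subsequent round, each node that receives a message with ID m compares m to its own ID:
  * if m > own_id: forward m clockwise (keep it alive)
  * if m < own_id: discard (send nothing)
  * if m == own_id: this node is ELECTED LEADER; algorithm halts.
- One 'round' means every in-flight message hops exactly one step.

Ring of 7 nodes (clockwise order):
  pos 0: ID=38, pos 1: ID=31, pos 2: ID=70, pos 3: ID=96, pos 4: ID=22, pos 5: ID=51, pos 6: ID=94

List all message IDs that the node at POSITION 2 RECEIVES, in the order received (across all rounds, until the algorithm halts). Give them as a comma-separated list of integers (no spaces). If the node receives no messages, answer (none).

Round 1: pos1(id31) recv 38: fwd; pos2(id70) recv 31: drop; pos3(id96) recv 70: drop; pos4(id22) recv 96: fwd; pos5(id51) recv 22: drop; pos6(id94) recv 51: drop; pos0(id38) recv 94: fwd
Round 2: pos2(id70) recv 38: drop; pos5(id51) recv 96: fwd; pos1(id31) recv 94: fwd
Round 3: pos6(id94) recv 96: fwd; pos2(id70) recv 94: fwd
Round 4: pos0(id38) recv 96: fwd; pos3(id96) recv 94: drop
Round 5: pos1(id31) recv 96: fwd
Round 6: pos2(id70) recv 96: fwd
Round 7: pos3(id96) recv 96: ELECTED

Answer: 31,38,94,96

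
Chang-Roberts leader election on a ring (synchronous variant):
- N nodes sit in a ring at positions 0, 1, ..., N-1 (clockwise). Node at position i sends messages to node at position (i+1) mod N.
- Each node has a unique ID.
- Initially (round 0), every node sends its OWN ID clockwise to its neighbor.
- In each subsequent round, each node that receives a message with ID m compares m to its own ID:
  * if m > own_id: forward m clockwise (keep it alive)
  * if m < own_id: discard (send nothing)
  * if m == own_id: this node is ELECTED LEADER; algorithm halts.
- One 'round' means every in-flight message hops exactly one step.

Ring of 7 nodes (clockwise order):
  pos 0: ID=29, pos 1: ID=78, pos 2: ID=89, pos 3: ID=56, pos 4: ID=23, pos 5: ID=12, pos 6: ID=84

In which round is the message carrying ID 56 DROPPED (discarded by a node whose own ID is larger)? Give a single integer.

Round 1: pos1(id78) recv 29: drop; pos2(id89) recv 78: drop; pos3(id56) recv 89: fwd; pos4(id23) recv 56: fwd; pos5(id12) recv 23: fwd; pos6(id84) recv 12: drop; pos0(id29) recv 84: fwd
Round 2: pos4(id23) recv 89: fwd; pos5(id12) recv 56: fwd; pos6(id84) recv 23: drop; pos1(id78) recv 84: fwd
Round 3: pos5(id12) recv 89: fwd; pos6(id84) recv 56: drop; pos2(id89) recv 84: drop
Round 4: pos6(id84) recv 89: fwd
Round 5: pos0(id29) recv 89: fwd
Round 6: pos1(id78) recv 89: fwd
Round 7: pos2(id89) recv 89: ELECTED
Message ID 56 originates at pos 3; dropped at pos 6 in round 3

Answer: 3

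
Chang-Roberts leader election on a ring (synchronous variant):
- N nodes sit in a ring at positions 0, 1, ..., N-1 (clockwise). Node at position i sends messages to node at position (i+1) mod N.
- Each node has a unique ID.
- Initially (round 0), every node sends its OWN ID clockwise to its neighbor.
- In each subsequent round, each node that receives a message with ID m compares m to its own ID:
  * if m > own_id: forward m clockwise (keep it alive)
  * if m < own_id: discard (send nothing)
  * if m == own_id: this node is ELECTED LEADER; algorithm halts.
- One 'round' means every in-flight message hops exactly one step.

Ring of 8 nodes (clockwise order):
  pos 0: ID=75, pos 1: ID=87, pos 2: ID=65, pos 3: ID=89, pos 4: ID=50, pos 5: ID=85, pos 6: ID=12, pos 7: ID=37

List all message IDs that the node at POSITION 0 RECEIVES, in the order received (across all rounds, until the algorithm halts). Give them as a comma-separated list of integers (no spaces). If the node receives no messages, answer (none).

Round 1: pos1(id87) recv 75: drop; pos2(id65) recv 87: fwd; pos3(id89) recv 65: drop; pos4(id50) recv 89: fwd; pos5(id85) recv 50: drop; pos6(id12) recv 85: fwd; pos7(id37) recv 12: drop; pos0(id75) recv 37: drop
Round 2: pos3(id89) recv 87: drop; pos5(id85) recv 89: fwd; pos7(id37) recv 85: fwd
Round 3: pos6(id12) recv 89: fwd; pos0(id75) recv 85: fwd
Round 4: pos7(id37) recv 89: fwd; pos1(id87) recv 85: drop
Round 5: pos0(id75) recv 89: fwd
Round 6: pos1(id87) recv 89: fwd
Round 7: pos2(id65) recv 89: fwd
Round 8: pos3(id89) recv 89: ELECTED

Answer: 37,85,89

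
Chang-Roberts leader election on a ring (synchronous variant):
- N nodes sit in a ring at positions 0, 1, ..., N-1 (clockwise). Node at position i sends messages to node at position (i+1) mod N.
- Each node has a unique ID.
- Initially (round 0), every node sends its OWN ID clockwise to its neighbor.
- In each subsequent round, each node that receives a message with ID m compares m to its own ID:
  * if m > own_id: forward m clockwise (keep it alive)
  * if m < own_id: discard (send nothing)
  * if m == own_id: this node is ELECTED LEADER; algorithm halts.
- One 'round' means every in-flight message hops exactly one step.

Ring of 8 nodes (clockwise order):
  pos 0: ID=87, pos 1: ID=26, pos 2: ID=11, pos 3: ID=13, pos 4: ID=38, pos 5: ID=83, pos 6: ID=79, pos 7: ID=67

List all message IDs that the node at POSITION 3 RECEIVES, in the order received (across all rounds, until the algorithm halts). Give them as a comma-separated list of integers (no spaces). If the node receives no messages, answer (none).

Answer: 11,26,87

Derivation:
Round 1: pos1(id26) recv 87: fwd; pos2(id11) recv 26: fwd; pos3(id13) recv 11: drop; pos4(id38) recv 13: drop; pos5(id83) recv 38: drop; pos6(id79) recv 83: fwd; pos7(id67) recv 79: fwd; pos0(id87) recv 67: drop
Round 2: pos2(id11) recv 87: fwd; pos3(id13) recv 26: fwd; pos7(id67) recv 83: fwd; pos0(id87) recv 79: drop
Round 3: pos3(id13) recv 87: fwd; pos4(id38) recv 26: drop; pos0(id87) recv 83: drop
Round 4: pos4(id38) recv 87: fwd
Round 5: pos5(id83) recv 87: fwd
Round 6: pos6(id79) recv 87: fwd
Round 7: pos7(id67) recv 87: fwd
Round 8: pos0(id87) recv 87: ELECTED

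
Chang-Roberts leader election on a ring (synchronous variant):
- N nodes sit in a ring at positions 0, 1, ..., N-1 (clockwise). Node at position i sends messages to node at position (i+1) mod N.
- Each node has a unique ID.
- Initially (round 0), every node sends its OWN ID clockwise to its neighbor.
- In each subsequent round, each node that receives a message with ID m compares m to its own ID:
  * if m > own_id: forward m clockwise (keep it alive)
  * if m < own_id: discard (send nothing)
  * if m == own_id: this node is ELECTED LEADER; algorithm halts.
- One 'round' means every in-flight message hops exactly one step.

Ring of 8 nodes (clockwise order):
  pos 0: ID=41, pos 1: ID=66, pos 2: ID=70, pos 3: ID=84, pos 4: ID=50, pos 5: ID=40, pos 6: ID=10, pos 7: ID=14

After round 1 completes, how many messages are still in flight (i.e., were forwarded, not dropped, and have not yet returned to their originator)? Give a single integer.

Round 1: pos1(id66) recv 41: drop; pos2(id70) recv 66: drop; pos3(id84) recv 70: drop; pos4(id50) recv 84: fwd; pos5(id40) recv 50: fwd; pos6(id10) recv 40: fwd; pos7(id14) recv 10: drop; pos0(id41) recv 14: drop
After round 1: 3 messages still in flight

Answer: 3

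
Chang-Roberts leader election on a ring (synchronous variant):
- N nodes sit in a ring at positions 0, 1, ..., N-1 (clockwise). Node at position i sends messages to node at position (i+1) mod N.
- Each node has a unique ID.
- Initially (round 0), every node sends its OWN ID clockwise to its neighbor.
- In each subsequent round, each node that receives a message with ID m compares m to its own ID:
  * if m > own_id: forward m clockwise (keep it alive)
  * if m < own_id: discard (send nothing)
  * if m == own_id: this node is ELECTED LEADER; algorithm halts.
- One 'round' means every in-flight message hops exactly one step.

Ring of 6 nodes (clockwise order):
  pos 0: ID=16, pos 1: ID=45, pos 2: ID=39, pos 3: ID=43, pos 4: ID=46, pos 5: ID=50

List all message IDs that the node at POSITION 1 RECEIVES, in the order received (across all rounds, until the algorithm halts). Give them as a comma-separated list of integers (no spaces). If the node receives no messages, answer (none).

Answer: 16,50

Derivation:
Round 1: pos1(id45) recv 16: drop; pos2(id39) recv 45: fwd; pos3(id43) recv 39: drop; pos4(id46) recv 43: drop; pos5(id50) recv 46: drop; pos0(id16) recv 50: fwd
Round 2: pos3(id43) recv 45: fwd; pos1(id45) recv 50: fwd
Round 3: pos4(id46) recv 45: drop; pos2(id39) recv 50: fwd
Round 4: pos3(id43) recv 50: fwd
Round 5: pos4(id46) recv 50: fwd
Round 6: pos5(id50) recv 50: ELECTED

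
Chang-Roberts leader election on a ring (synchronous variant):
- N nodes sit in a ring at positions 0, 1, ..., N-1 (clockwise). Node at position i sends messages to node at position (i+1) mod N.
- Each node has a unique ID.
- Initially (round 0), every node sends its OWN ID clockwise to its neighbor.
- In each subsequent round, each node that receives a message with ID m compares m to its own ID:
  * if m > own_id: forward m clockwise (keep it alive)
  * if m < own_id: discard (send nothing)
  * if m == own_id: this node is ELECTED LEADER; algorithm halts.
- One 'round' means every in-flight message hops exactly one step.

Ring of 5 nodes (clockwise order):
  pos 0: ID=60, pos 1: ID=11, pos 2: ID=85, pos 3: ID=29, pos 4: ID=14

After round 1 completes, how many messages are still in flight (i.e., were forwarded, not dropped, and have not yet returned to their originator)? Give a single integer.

Round 1: pos1(id11) recv 60: fwd; pos2(id85) recv 11: drop; pos3(id29) recv 85: fwd; pos4(id14) recv 29: fwd; pos0(id60) recv 14: drop
After round 1: 3 messages still in flight

Answer: 3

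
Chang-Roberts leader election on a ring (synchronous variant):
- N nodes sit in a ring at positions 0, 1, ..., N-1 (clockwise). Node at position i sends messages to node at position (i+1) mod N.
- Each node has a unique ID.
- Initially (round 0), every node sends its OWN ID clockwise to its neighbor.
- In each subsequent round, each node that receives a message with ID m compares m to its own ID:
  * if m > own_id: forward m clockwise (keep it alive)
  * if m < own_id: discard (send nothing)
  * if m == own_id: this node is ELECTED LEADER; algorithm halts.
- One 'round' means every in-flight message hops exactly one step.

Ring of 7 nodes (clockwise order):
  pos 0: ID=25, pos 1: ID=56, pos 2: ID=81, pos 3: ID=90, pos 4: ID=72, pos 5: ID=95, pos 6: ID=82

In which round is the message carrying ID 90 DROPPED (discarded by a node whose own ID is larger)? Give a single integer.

Round 1: pos1(id56) recv 25: drop; pos2(id81) recv 56: drop; pos3(id90) recv 81: drop; pos4(id72) recv 90: fwd; pos5(id95) recv 72: drop; pos6(id82) recv 95: fwd; pos0(id25) recv 82: fwd
Round 2: pos5(id95) recv 90: drop; pos0(id25) recv 95: fwd; pos1(id56) recv 82: fwd
Round 3: pos1(id56) recv 95: fwd; pos2(id81) recv 82: fwd
Round 4: pos2(id81) recv 95: fwd; pos3(id90) recv 82: drop
Round 5: pos3(id90) recv 95: fwd
Round 6: pos4(id72) recv 95: fwd
Round 7: pos5(id95) recv 95: ELECTED
Message ID 90 originates at pos 3; dropped at pos 5 in round 2

Answer: 2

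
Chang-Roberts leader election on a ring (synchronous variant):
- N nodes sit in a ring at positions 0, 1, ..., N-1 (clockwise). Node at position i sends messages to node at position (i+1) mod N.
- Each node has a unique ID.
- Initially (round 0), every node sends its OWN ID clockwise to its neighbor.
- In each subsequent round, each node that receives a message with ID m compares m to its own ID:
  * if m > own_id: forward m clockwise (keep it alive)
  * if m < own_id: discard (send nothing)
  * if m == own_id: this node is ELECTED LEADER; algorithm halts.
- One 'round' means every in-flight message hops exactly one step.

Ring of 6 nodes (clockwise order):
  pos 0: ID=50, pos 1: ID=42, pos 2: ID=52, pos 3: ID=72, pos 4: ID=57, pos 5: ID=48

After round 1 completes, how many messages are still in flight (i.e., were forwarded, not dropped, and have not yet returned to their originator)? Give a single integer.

Answer: 3

Derivation:
Round 1: pos1(id42) recv 50: fwd; pos2(id52) recv 42: drop; pos3(id72) recv 52: drop; pos4(id57) recv 72: fwd; pos5(id48) recv 57: fwd; pos0(id50) recv 48: drop
After round 1: 3 messages still in flight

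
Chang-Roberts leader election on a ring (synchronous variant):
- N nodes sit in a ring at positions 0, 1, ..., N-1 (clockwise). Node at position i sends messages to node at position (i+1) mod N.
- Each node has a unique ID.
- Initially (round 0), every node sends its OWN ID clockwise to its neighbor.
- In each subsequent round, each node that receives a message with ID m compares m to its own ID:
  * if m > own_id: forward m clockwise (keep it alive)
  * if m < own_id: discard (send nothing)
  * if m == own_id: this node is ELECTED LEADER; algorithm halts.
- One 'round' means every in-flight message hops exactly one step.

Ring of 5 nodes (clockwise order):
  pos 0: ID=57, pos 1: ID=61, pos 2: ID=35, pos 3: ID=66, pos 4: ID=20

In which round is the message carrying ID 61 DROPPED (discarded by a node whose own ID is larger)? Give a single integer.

Round 1: pos1(id61) recv 57: drop; pos2(id35) recv 61: fwd; pos3(id66) recv 35: drop; pos4(id20) recv 66: fwd; pos0(id57) recv 20: drop
Round 2: pos3(id66) recv 61: drop; pos0(id57) recv 66: fwd
Round 3: pos1(id61) recv 66: fwd
Round 4: pos2(id35) recv 66: fwd
Round 5: pos3(id66) recv 66: ELECTED
Message ID 61 originates at pos 1; dropped at pos 3 in round 2

Answer: 2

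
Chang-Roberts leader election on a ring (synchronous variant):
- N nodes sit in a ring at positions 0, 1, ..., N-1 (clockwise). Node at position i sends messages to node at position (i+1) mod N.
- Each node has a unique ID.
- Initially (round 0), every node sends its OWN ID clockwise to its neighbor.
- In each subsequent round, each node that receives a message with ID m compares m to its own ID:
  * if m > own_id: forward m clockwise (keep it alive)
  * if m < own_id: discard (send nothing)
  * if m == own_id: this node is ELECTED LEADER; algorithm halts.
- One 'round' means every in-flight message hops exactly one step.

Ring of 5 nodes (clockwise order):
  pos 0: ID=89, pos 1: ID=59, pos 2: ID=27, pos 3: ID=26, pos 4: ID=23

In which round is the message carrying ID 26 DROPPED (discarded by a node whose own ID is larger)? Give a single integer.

Answer: 2

Derivation:
Round 1: pos1(id59) recv 89: fwd; pos2(id27) recv 59: fwd; pos3(id26) recv 27: fwd; pos4(id23) recv 26: fwd; pos0(id89) recv 23: drop
Round 2: pos2(id27) recv 89: fwd; pos3(id26) recv 59: fwd; pos4(id23) recv 27: fwd; pos0(id89) recv 26: drop
Round 3: pos3(id26) recv 89: fwd; pos4(id23) recv 59: fwd; pos0(id89) recv 27: drop
Round 4: pos4(id23) recv 89: fwd; pos0(id89) recv 59: drop
Round 5: pos0(id89) recv 89: ELECTED
Message ID 26 originates at pos 3; dropped at pos 0 in round 2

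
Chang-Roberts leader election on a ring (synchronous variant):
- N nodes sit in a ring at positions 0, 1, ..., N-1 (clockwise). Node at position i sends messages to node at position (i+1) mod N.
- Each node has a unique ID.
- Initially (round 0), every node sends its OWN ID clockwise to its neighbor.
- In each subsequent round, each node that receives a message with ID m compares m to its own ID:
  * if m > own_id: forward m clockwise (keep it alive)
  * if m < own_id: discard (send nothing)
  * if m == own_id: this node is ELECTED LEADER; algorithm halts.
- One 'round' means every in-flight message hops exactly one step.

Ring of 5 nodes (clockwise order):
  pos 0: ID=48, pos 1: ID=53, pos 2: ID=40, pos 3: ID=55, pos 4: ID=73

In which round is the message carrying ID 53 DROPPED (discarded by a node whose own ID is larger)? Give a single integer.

Answer: 2

Derivation:
Round 1: pos1(id53) recv 48: drop; pos2(id40) recv 53: fwd; pos3(id55) recv 40: drop; pos4(id73) recv 55: drop; pos0(id48) recv 73: fwd
Round 2: pos3(id55) recv 53: drop; pos1(id53) recv 73: fwd
Round 3: pos2(id40) recv 73: fwd
Round 4: pos3(id55) recv 73: fwd
Round 5: pos4(id73) recv 73: ELECTED
Message ID 53 originates at pos 1; dropped at pos 3 in round 2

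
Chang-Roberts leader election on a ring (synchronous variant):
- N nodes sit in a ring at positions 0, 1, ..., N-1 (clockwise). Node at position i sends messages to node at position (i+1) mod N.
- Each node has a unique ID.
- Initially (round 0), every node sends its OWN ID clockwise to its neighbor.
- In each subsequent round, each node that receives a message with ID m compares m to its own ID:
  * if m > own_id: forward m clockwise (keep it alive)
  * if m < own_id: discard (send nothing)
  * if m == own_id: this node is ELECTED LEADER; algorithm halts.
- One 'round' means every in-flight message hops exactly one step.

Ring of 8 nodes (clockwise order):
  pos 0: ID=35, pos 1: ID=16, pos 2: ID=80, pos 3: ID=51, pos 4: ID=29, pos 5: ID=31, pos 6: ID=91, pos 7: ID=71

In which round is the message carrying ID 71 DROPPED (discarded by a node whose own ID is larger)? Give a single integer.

Round 1: pos1(id16) recv 35: fwd; pos2(id80) recv 16: drop; pos3(id51) recv 80: fwd; pos4(id29) recv 51: fwd; pos5(id31) recv 29: drop; pos6(id91) recv 31: drop; pos7(id71) recv 91: fwd; pos0(id35) recv 71: fwd
Round 2: pos2(id80) recv 35: drop; pos4(id29) recv 80: fwd; pos5(id31) recv 51: fwd; pos0(id35) recv 91: fwd; pos1(id16) recv 71: fwd
Round 3: pos5(id31) recv 80: fwd; pos6(id91) recv 51: drop; pos1(id16) recv 91: fwd; pos2(id80) recv 71: drop
Round 4: pos6(id91) recv 80: drop; pos2(id80) recv 91: fwd
Round 5: pos3(id51) recv 91: fwd
Round 6: pos4(id29) recv 91: fwd
Round 7: pos5(id31) recv 91: fwd
Round 8: pos6(id91) recv 91: ELECTED
Message ID 71 originates at pos 7; dropped at pos 2 in round 3

Answer: 3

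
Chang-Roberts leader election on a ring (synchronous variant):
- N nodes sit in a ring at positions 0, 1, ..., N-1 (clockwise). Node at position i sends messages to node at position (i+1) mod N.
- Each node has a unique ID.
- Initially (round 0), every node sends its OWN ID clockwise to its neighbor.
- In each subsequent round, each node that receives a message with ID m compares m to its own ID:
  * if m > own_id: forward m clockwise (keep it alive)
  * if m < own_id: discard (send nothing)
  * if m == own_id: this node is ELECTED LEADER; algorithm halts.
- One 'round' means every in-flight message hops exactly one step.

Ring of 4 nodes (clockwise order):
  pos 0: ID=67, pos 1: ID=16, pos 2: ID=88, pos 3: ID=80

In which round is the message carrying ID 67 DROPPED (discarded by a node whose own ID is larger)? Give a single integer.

Answer: 2

Derivation:
Round 1: pos1(id16) recv 67: fwd; pos2(id88) recv 16: drop; pos3(id80) recv 88: fwd; pos0(id67) recv 80: fwd
Round 2: pos2(id88) recv 67: drop; pos0(id67) recv 88: fwd; pos1(id16) recv 80: fwd
Round 3: pos1(id16) recv 88: fwd; pos2(id88) recv 80: drop
Round 4: pos2(id88) recv 88: ELECTED
Message ID 67 originates at pos 0; dropped at pos 2 in round 2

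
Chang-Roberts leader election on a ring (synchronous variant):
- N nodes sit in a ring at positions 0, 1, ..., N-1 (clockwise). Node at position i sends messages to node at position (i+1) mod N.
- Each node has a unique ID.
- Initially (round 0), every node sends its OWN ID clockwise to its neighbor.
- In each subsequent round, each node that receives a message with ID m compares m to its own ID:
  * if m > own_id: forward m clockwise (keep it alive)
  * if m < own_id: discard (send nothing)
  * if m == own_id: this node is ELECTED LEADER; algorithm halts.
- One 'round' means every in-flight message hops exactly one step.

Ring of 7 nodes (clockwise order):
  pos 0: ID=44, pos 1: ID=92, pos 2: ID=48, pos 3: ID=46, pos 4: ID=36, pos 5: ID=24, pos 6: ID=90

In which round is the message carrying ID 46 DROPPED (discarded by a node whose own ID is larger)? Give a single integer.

Answer: 3

Derivation:
Round 1: pos1(id92) recv 44: drop; pos2(id48) recv 92: fwd; pos3(id46) recv 48: fwd; pos4(id36) recv 46: fwd; pos5(id24) recv 36: fwd; pos6(id90) recv 24: drop; pos0(id44) recv 90: fwd
Round 2: pos3(id46) recv 92: fwd; pos4(id36) recv 48: fwd; pos5(id24) recv 46: fwd; pos6(id90) recv 36: drop; pos1(id92) recv 90: drop
Round 3: pos4(id36) recv 92: fwd; pos5(id24) recv 48: fwd; pos6(id90) recv 46: drop
Round 4: pos5(id24) recv 92: fwd; pos6(id90) recv 48: drop
Round 5: pos6(id90) recv 92: fwd
Round 6: pos0(id44) recv 92: fwd
Round 7: pos1(id92) recv 92: ELECTED
Message ID 46 originates at pos 3; dropped at pos 6 in round 3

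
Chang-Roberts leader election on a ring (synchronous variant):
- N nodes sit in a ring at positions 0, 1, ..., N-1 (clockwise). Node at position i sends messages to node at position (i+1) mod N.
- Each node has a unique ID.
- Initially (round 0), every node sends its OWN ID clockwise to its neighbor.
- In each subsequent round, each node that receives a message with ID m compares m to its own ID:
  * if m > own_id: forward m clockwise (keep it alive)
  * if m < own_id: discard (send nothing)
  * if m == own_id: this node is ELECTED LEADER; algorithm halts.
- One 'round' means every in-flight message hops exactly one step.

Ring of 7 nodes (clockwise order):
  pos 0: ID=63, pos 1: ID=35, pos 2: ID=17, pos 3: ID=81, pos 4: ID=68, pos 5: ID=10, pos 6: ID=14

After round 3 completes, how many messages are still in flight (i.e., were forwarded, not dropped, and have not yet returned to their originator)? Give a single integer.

Round 1: pos1(id35) recv 63: fwd; pos2(id17) recv 35: fwd; pos3(id81) recv 17: drop; pos4(id68) recv 81: fwd; pos5(id10) recv 68: fwd; pos6(id14) recv 10: drop; pos0(id63) recv 14: drop
Round 2: pos2(id17) recv 63: fwd; pos3(id81) recv 35: drop; pos5(id10) recv 81: fwd; pos6(id14) recv 68: fwd
Round 3: pos3(id81) recv 63: drop; pos6(id14) recv 81: fwd; pos0(id63) recv 68: fwd
After round 3: 2 messages still in flight

Answer: 2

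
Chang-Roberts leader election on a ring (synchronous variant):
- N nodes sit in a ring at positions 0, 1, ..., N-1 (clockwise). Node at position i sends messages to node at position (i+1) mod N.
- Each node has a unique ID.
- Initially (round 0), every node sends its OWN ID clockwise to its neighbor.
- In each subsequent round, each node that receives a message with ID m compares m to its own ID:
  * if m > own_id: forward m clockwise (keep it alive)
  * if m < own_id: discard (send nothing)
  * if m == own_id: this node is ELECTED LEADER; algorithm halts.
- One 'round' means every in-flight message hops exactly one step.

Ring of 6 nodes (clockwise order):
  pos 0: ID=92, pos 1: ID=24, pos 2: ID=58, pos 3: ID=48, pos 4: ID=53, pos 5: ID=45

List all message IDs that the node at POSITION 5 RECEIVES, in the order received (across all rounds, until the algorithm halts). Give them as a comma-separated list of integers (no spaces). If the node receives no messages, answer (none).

Round 1: pos1(id24) recv 92: fwd; pos2(id58) recv 24: drop; pos3(id48) recv 58: fwd; pos4(id53) recv 48: drop; pos5(id45) recv 53: fwd; pos0(id92) recv 45: drop
Round 2: pos2(id58) recv 92: fwd; pos4(id53) recv 58: fwd; pos0(id92) recv 53: drop
Round 3: pos3(id48) recv 92: fwd; pos5(id45) recv 58: fwd
Round 4: pos4(id53) recv 92: fwd; pos0(id92) recv 58: drop
Round 5: pos5(id45) recv 92: fwd
Round 6: pos0(id92) recv 92: ELECTED

Answer: 53,58,92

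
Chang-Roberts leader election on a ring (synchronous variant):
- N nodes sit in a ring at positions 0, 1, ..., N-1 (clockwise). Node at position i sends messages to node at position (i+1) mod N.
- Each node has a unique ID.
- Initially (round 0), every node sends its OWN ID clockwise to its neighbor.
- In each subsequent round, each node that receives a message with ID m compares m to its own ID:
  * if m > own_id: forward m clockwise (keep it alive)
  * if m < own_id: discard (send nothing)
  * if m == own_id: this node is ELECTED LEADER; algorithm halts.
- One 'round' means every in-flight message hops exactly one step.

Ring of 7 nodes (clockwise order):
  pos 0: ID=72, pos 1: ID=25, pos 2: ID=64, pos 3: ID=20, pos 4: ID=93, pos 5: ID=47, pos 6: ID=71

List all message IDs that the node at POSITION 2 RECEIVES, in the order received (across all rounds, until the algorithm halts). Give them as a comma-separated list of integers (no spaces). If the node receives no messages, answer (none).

Round 1: pos1(id25) recv 72: fwd; pos2(id64) recv 25: drop; pos3(id20) recv 64: fwd; pos4(id93) recv 20: drop; pos5(id47) recv 93: fwd; pos6(id71) recv 47: drop; pos0(id72) recv 71: drop
Round 2: pos2(id64) recv 72: fwd; pos4(id93) recv 64: drop; pos6(id71) recv 93: fwd
Round 3: pos3(id20) recv 72: fwd; pos0(id72) recv 93: fwd
Round 4: pos4(id93) recv 72: drop; pos1(id25) recv 93: fwd
Round 5: pos2(id64) recv 93: fwd
Round 6: pos3(id20) recv 93: fwd
Round 7: pos4(id93) recv 93: ELECTED

Answer: 25,72,93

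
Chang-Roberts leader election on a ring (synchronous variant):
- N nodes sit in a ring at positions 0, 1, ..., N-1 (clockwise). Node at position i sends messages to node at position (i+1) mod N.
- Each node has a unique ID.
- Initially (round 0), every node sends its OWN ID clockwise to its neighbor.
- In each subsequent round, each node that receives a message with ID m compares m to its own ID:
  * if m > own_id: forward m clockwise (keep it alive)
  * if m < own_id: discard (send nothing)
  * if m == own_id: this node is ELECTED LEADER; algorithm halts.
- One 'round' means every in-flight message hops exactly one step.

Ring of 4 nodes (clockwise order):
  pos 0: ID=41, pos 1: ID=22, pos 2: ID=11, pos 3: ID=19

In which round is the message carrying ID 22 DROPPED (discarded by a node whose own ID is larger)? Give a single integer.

Answer: 3

Derivation:
Round 1: pos1(id22) recv 41: fwd; pos2(id11) recv 22: fwd; pos3(id19) recv 11: drop; pos0(id41) recv 19: drop
Round 2: pos2(id11) recv 41: fwd; pos3(id19) recv 22: fwd
Round 3: pos3(id19) recv 41: fwd; pos0(id41) recv 22: drop
Round 4: pos0(id41) recv 41: ELECTED
Message ID 22 originates at pos 1; dropped at pos 0 in round 3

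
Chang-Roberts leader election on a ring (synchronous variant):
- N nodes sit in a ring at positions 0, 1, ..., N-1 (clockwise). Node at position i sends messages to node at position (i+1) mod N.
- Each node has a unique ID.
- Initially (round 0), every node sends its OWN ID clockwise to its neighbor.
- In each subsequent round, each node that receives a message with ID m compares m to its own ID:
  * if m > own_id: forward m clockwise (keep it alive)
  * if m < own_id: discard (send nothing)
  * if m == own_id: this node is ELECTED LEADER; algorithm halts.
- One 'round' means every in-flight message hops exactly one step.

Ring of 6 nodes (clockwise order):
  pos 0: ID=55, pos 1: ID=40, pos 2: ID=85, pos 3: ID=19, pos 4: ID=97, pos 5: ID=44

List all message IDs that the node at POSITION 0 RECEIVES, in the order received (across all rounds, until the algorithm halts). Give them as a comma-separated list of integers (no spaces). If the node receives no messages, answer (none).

Answer: 44,97

Derivation:
Round 1: pos1(id40) recv 55: fwd; pos2(id85) recv 40: drop; pos3(id19) recv 85: fwd; pos4(id97) recv 19: drop; pos5(id44) recv 97: fwd; pos0(id55) recv 44: drop
Round 2: pos2(id85) recv 55: drop; pos4(id97) recv 85: drop; pos0(id55) recv 97: fwd
Round 3: pos1(id40) recv 97: fwd
Round 4: pos2(id85) recv 97: fwd
Round 5: pos3(id19) recv 97: fwd
Round 6: pos4(id97) recv 97: ELECTED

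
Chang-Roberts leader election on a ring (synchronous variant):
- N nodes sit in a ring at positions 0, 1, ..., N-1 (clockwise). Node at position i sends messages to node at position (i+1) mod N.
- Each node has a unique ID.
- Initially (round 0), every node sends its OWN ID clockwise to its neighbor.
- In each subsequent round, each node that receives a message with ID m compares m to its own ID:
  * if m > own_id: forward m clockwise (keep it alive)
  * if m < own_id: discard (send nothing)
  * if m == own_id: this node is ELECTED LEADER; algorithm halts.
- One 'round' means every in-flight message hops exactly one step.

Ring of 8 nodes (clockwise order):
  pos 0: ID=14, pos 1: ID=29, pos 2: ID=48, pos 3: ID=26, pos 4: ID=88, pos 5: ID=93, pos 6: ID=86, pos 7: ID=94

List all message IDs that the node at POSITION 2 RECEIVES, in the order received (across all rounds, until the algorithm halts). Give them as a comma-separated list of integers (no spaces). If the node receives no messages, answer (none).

Answer: 29,94

Derivation:
Round 1: pos1(id29) recv 14: drop; pos2(id48) recv 29: drop; pos3(id26) recv 48: fwd; pos4(id88) recv 26: drop; pos5(id93) recv 88: drop; pos6(id86) recv 93: fwd; pos7(id94) recv 86: drop; pos0(id14) recv 94: fwd
Round 2: pos4(id88) recv 48: drop; pos7(id94) recv 93: drop; pos1(id29) recv 94: fwd
Round 3: pos2(id48) recv 94: fwd
Round 4: pos3(id26) recv 94: fwd
Round 5: pos4(id88) recv 94: fwd
Round 6: pos5(id93) recv 94: fwd
Round 7: pos6(id86) recv 94: fwd
Round 8: pos7(id94) recv 94: ELECTED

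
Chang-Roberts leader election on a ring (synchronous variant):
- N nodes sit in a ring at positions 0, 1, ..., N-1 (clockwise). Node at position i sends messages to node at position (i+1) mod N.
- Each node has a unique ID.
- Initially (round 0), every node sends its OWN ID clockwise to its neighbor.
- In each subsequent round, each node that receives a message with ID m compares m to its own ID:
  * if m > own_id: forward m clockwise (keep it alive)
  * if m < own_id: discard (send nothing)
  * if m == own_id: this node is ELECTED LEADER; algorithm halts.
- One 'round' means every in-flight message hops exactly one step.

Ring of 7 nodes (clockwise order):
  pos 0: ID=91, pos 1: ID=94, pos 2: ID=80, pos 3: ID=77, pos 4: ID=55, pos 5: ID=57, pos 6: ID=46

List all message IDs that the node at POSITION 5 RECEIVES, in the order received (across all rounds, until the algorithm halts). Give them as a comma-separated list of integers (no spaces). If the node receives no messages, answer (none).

Answer: 55,77,80,94

Derivation:
Round 1: pos1(id94) recv 91: drop; pos2(id80) recv 94: fwd; pos3(id77) recv 80: fwd; pos4(id55) recv 77: fwd; pos5(id57) recv 55: drop; pos6(id46) recv 57: fwd; pos0(id91) recv 46: drop
Round 2: pos3(id77) recv 94: fwd; pos4(id55) recv 80: fwd; pos5(id57) recv 77: fwd; pos0(id91) recv 57: drop
Round 3: pos4(id55) recv 94: fwd; pos5(id57) recv 80: fwd; pos6(id46) recv 77: fwd
Round 4: pos5(id57) recv 94: fwd; pos6(id46) recv 80: fwd; pos0(id91) recv 77: drop
Round 5: pos6(id46) recv 94: fwd; pos0(id91) recv 80: drop
Round 6: pos0(id91) recv 94: fwd
Round 7: pos1(id94) recv 94: ELECTED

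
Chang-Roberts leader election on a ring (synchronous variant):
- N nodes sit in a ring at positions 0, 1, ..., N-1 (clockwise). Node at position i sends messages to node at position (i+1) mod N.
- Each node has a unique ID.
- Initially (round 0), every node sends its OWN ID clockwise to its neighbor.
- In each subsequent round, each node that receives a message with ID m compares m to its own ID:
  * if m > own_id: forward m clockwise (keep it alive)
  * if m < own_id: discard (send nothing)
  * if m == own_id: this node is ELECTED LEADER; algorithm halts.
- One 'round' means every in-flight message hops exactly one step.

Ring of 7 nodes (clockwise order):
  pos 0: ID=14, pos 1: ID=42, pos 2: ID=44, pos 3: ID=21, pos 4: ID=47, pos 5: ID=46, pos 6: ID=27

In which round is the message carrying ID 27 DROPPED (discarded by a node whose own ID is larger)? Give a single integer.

Answer: 2

Derivation:
Round 1: pos1(id42) recv 14: drop; pos2(id44) recv 42: drop; pos3(id21) recv 44: fwd; pos4(id47) recv 21: drop; pos5(id46) recv 47: fwd; pos6(id27) recv 46: fwd; pos0(id14) recv 27: fwd
Round 2: pos4(id47) recv 44: drop; pos6(id27) recv 47: fwd; pos0(id14) recv 46: fwd; pos1(id42) recv 27: drop
Round 3: pos0(id14) recv 47: fwd; pos1(id42) recv 46: fwd
Round 4: pos1(id42) recv 47: fwd; pos2(id44) recv 46: fwd
Round 5: pos2(id44) recv 47: fwd; pos3(id21) recv 46: fwd
Round 6: pos3(id21) recv 47: fwd; pos4(id47) recv 46: drop
Round 7: pos4(id47) recv 47: ELECTED
Message ID 27 originates at pos 6; dropped at pos 1 in round 2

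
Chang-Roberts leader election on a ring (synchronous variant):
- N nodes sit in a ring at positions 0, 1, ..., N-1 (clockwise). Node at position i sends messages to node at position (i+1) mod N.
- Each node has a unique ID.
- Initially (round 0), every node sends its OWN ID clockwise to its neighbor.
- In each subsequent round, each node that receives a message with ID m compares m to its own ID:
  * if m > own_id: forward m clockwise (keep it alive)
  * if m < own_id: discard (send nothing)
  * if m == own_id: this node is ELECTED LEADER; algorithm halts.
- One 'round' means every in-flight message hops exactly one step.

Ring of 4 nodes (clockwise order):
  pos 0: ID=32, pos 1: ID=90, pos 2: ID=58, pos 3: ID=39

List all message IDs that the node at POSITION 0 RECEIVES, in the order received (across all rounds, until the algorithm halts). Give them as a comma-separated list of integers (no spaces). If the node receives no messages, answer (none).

Answer: 39,58,90

Derivation:
Round 1: pos1(id90) recv 32: drop; pos2(id58) recv 90: fwd; pos3(id39) recv 58: fwd; pos0(id32) recv 39: fwd
Round 2: pos3(id39) recv 90: fwd; pos0(id32) recv 58: fwd; pos1(id90) recv 39: drop
Round 3: pos0(id32) recv 90: fwd; pos1(id90) recv 58: drop
Round 4: pos1(id90) recv 90: ELECTED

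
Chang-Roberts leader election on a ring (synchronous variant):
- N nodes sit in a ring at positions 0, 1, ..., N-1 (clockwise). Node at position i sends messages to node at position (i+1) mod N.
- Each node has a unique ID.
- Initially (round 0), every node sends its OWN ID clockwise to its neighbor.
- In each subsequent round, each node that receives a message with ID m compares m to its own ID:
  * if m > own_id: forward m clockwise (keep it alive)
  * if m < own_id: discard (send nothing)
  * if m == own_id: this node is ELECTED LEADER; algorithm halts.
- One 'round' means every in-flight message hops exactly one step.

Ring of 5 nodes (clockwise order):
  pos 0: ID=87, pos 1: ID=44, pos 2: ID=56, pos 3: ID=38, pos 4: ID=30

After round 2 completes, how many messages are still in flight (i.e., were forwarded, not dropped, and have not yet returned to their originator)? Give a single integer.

Answer: 2

Derivation:
Round 1: pos1(id44) recv 87: fwd; pos2(id56) recv 44: drop; pos3(id38) recv 56: fwd; pos4(id30) recv 38: fwd; pos0(id87) recv 30: drop
Round 2: pos2(id56) recv 87: fwd; pos4(id30) recv 56: fwd; pos0(id87) recv 38: drop
After round 2: 2 messages still in flight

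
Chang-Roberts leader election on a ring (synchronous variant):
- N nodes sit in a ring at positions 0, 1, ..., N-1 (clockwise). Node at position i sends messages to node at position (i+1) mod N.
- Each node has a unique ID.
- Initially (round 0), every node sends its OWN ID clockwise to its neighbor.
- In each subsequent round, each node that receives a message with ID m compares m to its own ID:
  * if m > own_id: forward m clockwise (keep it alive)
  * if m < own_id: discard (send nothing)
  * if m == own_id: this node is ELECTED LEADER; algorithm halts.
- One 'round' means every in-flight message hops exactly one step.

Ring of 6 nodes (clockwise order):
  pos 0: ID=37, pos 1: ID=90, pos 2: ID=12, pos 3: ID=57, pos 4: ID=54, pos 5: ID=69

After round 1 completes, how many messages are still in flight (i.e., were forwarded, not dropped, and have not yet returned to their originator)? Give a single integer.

Round 1: pos1(id90) recv 37: drop; pos2(id12) recv 90: fwd; pos3(id57) recv 12: drop; pos4(id54) recv 57: fwd; pos5(id69) recv 54: drop; pos0(id37) recv 69: fwd
After round 1: 3 messages still in flight

Answer: 3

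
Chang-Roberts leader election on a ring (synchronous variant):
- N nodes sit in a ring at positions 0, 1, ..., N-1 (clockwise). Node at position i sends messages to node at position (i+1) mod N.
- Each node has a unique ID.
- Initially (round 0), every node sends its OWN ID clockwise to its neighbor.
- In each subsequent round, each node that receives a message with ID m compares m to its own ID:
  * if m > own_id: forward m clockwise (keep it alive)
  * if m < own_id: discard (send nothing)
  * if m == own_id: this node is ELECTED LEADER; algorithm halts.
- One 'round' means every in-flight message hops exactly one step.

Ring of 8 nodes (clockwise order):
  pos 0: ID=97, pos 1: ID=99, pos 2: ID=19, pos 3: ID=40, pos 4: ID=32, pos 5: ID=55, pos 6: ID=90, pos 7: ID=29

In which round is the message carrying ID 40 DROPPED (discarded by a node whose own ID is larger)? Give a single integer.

Answer: 2

Derivation:
Round 1: pos1(id99) recv 97: drop; pos2(id19) recv 99: fwd; pos3(id40) recv 19: drop; pos4(id32) recv 40: fwd; pos5(id55) recv 32: drop; pos6(id90) recv 55: drop; pos7(id29) recv 90: fwd; pos0(id97) recv 29: drop
Round 2: pos3(id40) recv 99: fwd; pos5(id55) recv 40: drop; pos0(id97) recv 90: drop
Round 3: pos4(id32) recv 99: fwd
Round 4: pos5(id55) recv 99: fwd
Round 5: pos6(id90) recv 99: fwd
Round 6: pos7(id29) recv 99: fwd
Round 7: pos0(id97) recv 99: fwd
Round 8: pos1(id99) recv 99: ELECTED
Message ID 40 originates at pos 3; dropped at pos 5 in round 2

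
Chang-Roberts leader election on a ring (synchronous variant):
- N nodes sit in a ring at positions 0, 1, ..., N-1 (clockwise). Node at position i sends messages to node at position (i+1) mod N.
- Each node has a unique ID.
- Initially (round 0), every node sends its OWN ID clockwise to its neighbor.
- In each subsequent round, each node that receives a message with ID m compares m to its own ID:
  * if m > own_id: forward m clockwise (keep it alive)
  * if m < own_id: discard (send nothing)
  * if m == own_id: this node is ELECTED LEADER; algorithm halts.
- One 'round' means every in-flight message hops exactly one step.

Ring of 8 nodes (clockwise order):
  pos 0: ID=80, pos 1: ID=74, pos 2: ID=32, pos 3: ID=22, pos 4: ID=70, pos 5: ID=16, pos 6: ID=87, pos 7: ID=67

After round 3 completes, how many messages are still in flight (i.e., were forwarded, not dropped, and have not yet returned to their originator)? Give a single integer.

Answer: 3

Derivation:
Round 1: pos1(id74) recv 80: fwd; pos2(id32) recv 74: fwd; pos3(id22) recv 32: fwd; pos4(id70) recv 22: drop; pos5(id16) recv 70: fwd; pos6(id87) recv 16: drop; pos7(id67) recv 87: fwd; pos0(id80) recv 67: drop
Round 2: pos2(id32) recv 80: fwd; pos3(id22) recv 74: fwd; pos4(id70) recv 32: drop; pos6(id87) recv 70: drop; pos0(id80) recv 87: fwd
Round 3: pos3(id22) recv 80: fwd; pos4(id70) recv 74: fwd; pos1(id74) recv 87: fwd
After round 3: 3 messages still in flight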